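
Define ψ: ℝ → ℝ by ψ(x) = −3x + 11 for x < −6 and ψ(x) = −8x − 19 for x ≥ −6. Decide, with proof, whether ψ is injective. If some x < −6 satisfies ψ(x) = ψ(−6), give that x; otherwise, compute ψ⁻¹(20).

Both pieces are strictly decreasing (slopes −3 and −8), so each is injective on its own interval.
The left piece maps (−∞, −6) onto (29, ∞); the right piece maps [−6, ∞) onto (−∞, 29].
These images are disjoint, so no value is attained by both pieces. Thus ψ is injective.
Because the two images are disjoint, no x < −6 has ψ(x) = ψ(−6), so we compute ψ⁻¹(20): 20 lies in (−∞, 29], so solve −8x − 19 = 20: x = (20 + 19)/(−8) = −39/8.

-39/8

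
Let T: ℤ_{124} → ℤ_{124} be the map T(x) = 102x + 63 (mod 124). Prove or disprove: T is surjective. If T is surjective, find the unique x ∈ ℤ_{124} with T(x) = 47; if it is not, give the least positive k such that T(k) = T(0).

62

Since gcd(102, 124) = 2, we have 102x ≡ 0 (mod 2) for all x, so T(x) ≡ 1 (mod 2).
But 0 ≢ 1 (mod 2), so 0 ∈ ℤ_{124} has no preimage. So T is not surjective.
Since T is not surjective, we find the least positive k with T(k) = T(0): this means 102k ≡ 0 (mod 124), i.e. 124 ∣ 102k. Since gcd(102, 124) = 2, dividing through by 2 this holds exactly when 62 ∣ 51k, and as gcd(51, 62) = 1, exactly when 62 ∣ k.
The smallest positive such k is 62.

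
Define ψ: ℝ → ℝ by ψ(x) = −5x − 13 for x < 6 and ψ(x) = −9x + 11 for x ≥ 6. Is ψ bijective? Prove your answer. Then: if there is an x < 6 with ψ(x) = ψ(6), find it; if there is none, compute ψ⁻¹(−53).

64/9

Both pieces are strictly decreasing (slopes −5 and −9), so each is injective on its own interval.
The left piece maps (−∞, 6) onto (−43, ∞); the right piece maps [6, ∞) onto (−∞, −43].
Since −43 = −43, the images partition ℝ: ψ is injective and surjective, hence bijective.
Because the two images are disjoint, no x < 6 has ψ(x) = ψ(6), so we compute ψ⁻¹(−53): −53 lies in (−∞, −43], so solve −9x + 11 = −53: x = (−53 − 11)/(−9) = 64/9.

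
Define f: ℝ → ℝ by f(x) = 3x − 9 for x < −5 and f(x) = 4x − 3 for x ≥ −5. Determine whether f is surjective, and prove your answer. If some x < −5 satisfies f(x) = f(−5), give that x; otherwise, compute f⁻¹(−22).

Both pieces are strictly increasing (slopes 3 and 4), so each is injective on its own interval.
The left piece maps (−∞, −5) onto (−∞, −24); the right piece maps [−5, ∞) onto [−23, ∞).
The union (−∞, −24) ∪ [−23, ∞) omits the interval between −24 and −23; in particular −24 has no preimage. So f is not surjective.
Because the two images are disjoint, no x < −5 has f(x) = f(−5), so we compute f⁻¹(−22): −22 lies in [−23, ∞), so solve 4x − 3 = −22: x = (−22 + 3)/4 = −19/4.

-19/4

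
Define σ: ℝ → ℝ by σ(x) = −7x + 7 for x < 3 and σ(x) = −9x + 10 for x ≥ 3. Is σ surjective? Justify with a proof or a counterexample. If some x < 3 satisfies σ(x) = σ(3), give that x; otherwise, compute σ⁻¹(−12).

19/7

Both pieces are strictly decreasing (slopes −7 and −9), so each is injective on its own interval.
The left piece maps (−∞, 3) onto (−14, ∞); the right piece maps [3, ∞) onto (−∞, −17].
The union (−14, ∞) ∪ (−∞, −17] omits the interval between −14 and −17; in particular −14 has no preimage. So σ is not surjective.
Because the two images are disjoint, no x < 3 has σ(x) = σ(3), so we compute σ⁻¹(−12): −12 lies in (−14, ∞), so solve −7x + 7 = −12: x = (−12 − 7)/(−7) = 19/7.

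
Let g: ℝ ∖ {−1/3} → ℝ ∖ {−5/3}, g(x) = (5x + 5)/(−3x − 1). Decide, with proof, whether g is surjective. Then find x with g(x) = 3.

-4/7

For any y ≠ −5/3, solving y(−3x − 1) = 5x + 5 for x gives a well-defined x ≠ −1/3. So g is surjective.
Solving g(x) = 3: cross-multiplying gives 5x + 5 = 3(−3x − 1), which rearranges to 14x = −8, so x = −4/7.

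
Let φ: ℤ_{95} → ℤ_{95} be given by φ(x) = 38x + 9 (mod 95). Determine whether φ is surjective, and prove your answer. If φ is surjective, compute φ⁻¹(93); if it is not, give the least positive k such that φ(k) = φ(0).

5

Recall that φ is surjective if every y in the codomain equals φ(x) for some x in the domain.
Since gcd(38, 95) = 19, we have 38x ≡ 0 (mod 19) for all x, so φ(x) ≡ 9 (mod 19).
But 0 ≢ 9 (mod 19), so 0 ∈ ℤ_{95} has no preimage. Thus φ is not surjective.
Since φ is not surjective, we find the least positive k with φ(k) = φ(0): this means 38k ≡ 0 (mod 95), i.e. 95 ∣ 38k. Since gcd(38, 95) = 19, dividing through by 19 this holds exactly when 5 ∣ 2k, and as gcd(2, 5) = 1, exactly when 5 ∣ k.
The smallest positive such k is 5.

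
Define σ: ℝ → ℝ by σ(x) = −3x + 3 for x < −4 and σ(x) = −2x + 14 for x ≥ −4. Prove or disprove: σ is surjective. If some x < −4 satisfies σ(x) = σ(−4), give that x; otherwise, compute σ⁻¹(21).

-19/3

Both pieces are strictly decreasing (slopes −3 and −2), so each is injective on its own interval.
The left piece maps (−∞, −4) onto (15, ∞); the right piece maps [−4, ∞) onto (−∞, 22].
The union (15, ∞) ∪ (−∞, 22] covers ℝ, so σ is surjective.
For the follow-up: the images overlap, so an x < −4 with σ(x) = σ(−4) exists. σ(−4) = 22; solving −3x + 3 = 22 for x < −4 gives x = (22 − 3)/(−3) = −19/3.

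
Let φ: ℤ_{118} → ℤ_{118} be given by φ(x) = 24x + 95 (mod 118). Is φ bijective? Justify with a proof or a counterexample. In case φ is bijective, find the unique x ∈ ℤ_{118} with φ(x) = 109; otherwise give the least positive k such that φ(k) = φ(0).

Recall that injectivity means: for all s, t in the domain, φ(s) = φ(t) implies s = t.
We have gcd(24, 118) = 2 > 1. Taking s = 0 and t = 59: φ(0) = 95 and φ(59) = 24·59 + 95 = 1511 ≡ 95 (mod 118).
So φ(0) = φ(59) while 0 ≠ 59, so φ is not injective, hence not bijective.
Since φ is not bijective, we find the least positive k with φ(k) = φ(0): this means 24k ≡ 0 (mod 118), i.e. 118 ∣ 24k. Since gcd(24, 118) = 2, dividing through by 2 this holds exactly when 59 ∣ 12k, and as gcd(12, 59) = 1, exactly when 59 ∣ k.
The smallest positive such k is 59.

59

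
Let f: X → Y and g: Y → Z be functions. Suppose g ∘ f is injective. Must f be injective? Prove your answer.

Suppose f(x_1) = f(x_2). Applying g: (g ∘ f)(x_1) = (g ∘ f)(x_2). Since g ∘ f is injective, x_1 = x_2. So f is injective.

injective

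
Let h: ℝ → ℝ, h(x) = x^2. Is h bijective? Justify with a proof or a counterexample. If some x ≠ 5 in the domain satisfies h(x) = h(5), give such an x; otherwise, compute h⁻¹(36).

h(5) = 25 = (−5)^2 = h(−5) (since 2 is even), with 5 ≠ −5. So h is not injective, hence not bijective.
For the follow-up, such an x exists: taking x = −5 ∈ ℝ gives h(−5) = 25 = h(5) with −5 ≠ 5.

-5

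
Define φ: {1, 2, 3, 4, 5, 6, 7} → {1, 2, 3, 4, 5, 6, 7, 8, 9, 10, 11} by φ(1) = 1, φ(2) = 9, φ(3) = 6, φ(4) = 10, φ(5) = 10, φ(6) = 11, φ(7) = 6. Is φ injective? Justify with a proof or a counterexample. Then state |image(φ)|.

5

φ(4) = 10 = φ(5) with 4 ≠ 5, so φ is not injective.
The image of φ is {1, 6, 9, 10, 11}, which has 5 elements.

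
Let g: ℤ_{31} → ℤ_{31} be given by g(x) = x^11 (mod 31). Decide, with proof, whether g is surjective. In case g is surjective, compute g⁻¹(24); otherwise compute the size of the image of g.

Since 31 is prime, the nonzero elements of ℤ_{31} form a cyclic group of order 30.
As gcd(11, 30) = 1, raising to the 11th power is a bijection on this group: if x_1^11 ≡ x_2^11 then (x_1x_2^{−1})^11 = 1, and the only element of order dividing gcd(11, 30) = 1 is 1, so x_1 = x_2.
With g(0) = 0 this makes g injective on all of ℤ_{31}, hence bijective (finite equal-size domain and codomain). In particular g is surjective.
Since g is surjective, we find the preimage of 24. The inverse of x ↦ x^11 on (ℤ_{31})^× is x ↦ x^11, because 11·11 = 121 = 4·30 + 1 ≡ 1 (mod 30) and x^{30} = 1 for x ≠ 0 (Fermat). So g⁻¹(24) = 24^11 mod 31.
Repeated squaring mod 31: 24^1 ≡ 24, 24^2 ≡ 24² = 576 ≡ 18, 24^4 ≡ 18² = 324 ≡ 14, 24^8 ≡ 14² = 196 ≡ 10. Since 11 = 8 + 2 + 1, 24^11 ≡ 10·18·24: 10·18 = 180 ≡ 25, then 25·24 = 600 ≡ 11. So 24^11 ≡ 11 (mod 31).
Hence g⁻¹(24) = 11.

11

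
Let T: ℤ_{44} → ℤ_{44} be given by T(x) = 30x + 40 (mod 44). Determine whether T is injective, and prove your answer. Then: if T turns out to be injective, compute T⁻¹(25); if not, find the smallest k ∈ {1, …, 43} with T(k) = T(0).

22

We have gcd(30, 44) = 2 > 1. Taking a = 0 and b = 22: T(0) = 40 and T(22) = 30·22 + 40 = 700 ≡ 40 (mod 44).
So T(0) = T(22) while 0 ≠ 22, therefore T is not injective.
Since T is not injective, we find the least positive k with T(k) = T(0): this means 30k ≡ 0 (mod 44), i.e. 44 ∣ 30k. Since gcd(30, 44) = 2, dividing through by 2 this holds exactly when 22 ∣ 15k, and as gcd(15, 22) = 1, exactly when 22 ∣ k.
The smallest positive such k is 22.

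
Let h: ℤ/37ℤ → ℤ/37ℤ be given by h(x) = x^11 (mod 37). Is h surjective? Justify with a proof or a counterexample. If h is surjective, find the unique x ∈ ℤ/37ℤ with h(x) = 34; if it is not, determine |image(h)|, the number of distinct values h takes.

16

Since 37 is prime, the nonzero elements of ℤ/37ℤ form a cyclic group of order 36.
As gcd(11, 36) = 1, raising to the 11th power is a bijection on this group: if u^11 ≡ v^11 then (uv^{−1})^11 = 1, and the only element of order dividing gcd(11, 36) = 1 is 1, so u = v.
With h(0) = 0 this makes h injective on all of ℤ/37ℤ, hence bijective (finite equal-size domain and codomain). In particular h is surjective.
Since h is surjective, we find the preimage of 34. The inverse of x ↦ x^11 on (ℤ/37ℤ)^× is x ↦ x^23, because 11·23 = 253 = 7·36 + 1 ≡ 1 (mod 36) and x^{36} = 1 for x ≠ 0 (Fermat). So h⁻¹(34) = 34^23 mod 37.
Repeated squaring mod 37: 34^1 ≡ 34, 34^2 ≡ 34² = 1156 ≡ 9, 34^4 ≡ 9² = 81 ≡ 7, 34^8 ≡ 7² = 49 ≡ 12, 34^16 ≡ 12² = 144 ≡ 33. Since 23 = 16 + 4 + 2 + 1, 34^23 ≡ 33·7·9·34: 33·7 = 231 ≡ 9, then 9·9 = 81 ≡ 7, then 7·34 = 238 ≡ 16. So 34^23 ≡ 16 (mod 37).
Hence h⁻¹(34) = 16.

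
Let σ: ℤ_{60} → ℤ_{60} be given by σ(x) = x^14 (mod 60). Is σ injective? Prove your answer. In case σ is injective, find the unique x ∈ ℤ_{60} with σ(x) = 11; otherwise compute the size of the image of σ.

12

σ(2): Repeated squaring mod 60: 2^1 ≡ 2, 2^2 ≡ 2² = 4, 2^4 ≡ 4² = 16, 2^8 ≡ 16² = 256 ≡ 16. Since 14 = 8 + 4 + 2, 2^14 ≡ 16·16·4: 16·16 = 256 ≡ 16, then 16·4 = 64 ≡ 4. So 2^14 ≡ 4 (mod 60).
σ(8): Repeated squaring mod 60: 8^1 ≡ 8, 8^2 ≡ 8² = 64 ≡ 4, 8^4 ≡ 4² = 16, 8^8 ≡ 16² = 256 ≡ 16. Since 14 = 8 + 4 + 2, 8^14 ≡ 16·16·4: 16·16 = 256 ≡ 16, then 16·4 = 64 ≡ 4. So 8^14 ≡ 4 (mod 60).
So σ(2) = σ(8) = 4 while 2 ≠ 8, thus σ is not injective.
Since σ is not injective, we determine |image(σ)|. Computing x^14 mod 60 for each x (by repeated squaring, reducing mod 60 at every step), the values σ(0), σ(1), …, σ(59) are: 0, 1, 4, 9, 16, 25, 36, 49, 4, 21, 40, 1, 24, 49, 16, 45, 16, 49, 24, 1, 40, 21, 4, 49, 36, 25, 16, 9, 4, 1, 0, 1, 4, 9, 16, 25, 36, 49, 4, 21, 40, 1, 24, 49, 16, 45, 16, 49, 24, 1, 40, 21, 4, 49, 36, 25, 16, 9, 4, 1.
The distinct values are {0, 1, 4, 9, 16, 21, 24, 25, 36, 40, 45, 49}; there are 12 of them.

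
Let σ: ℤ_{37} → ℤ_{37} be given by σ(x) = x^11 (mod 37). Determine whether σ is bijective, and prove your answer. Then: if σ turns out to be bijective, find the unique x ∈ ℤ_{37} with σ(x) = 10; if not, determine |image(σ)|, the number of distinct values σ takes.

26

Since 37 is prime, the nonzero elements of ℤ_{37} form a cyclic group of order 36.
As gcd(11, 36) = 1, raising to the 11th power is a bijection on this group: if a^11 ≡ b^11 then (ab^{−1})^11 = 1, and the only element of order dividing gcd(11, 36) = 1 is 1, so a = b.
With σ(0) = 0 this makes σ injective on all of ℤ_{37}, hence bijective (finite equal-size domain and codomain). In particular σ is bijective.
Since σ is bijective, we find the preimage of 10. The inverse of x ↦ x^11 on (ℤ_{37})^× is x ↦ x^23, because 11·23 = 253 = 7·36 + 1 ≡ 1 (mod 36) and x^{36} = 1 for x ≠ 0 (Fermat). So σ⁻¹(10) = 10^23 mod 37.
Repeated squaring mod 37: 10^1 ≡ 10, 10^2 ≡ 10² = 100 ≡ 26, 10^4 ≡ 26² = 676 ≡ 10, 10^8 ≡ 10² = 100 ≡ 26, 10^16 ≡ 26² = 676 ≡ 10. Since 23 = 16 + 4 + 2 + 1, 10^23 ≡ 10·10·26·10: 10·10 = 100 ≡ 26, then 26·26 = 676 ≡ 10, then 10·10 = 100 ≡ 26. So 10^23 ≡ 26 (mod 37).
Hence σ⁻¹(10) = 26.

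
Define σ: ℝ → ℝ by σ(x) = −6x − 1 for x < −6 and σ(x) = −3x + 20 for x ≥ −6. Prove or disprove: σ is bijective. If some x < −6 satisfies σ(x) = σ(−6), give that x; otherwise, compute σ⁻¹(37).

Both pieces are strictly decreasing (slopes −6 and −3), so each is injective on its own interval.
The left piece maps (−∞, −6) onto (35, ∞); the right piece maps [−6, ∞) onto (−∞, 38].
These images overlap. In particular σ(−6) = 38 (right piece), and solving −6x − 1 = 38 on the left piece gives x = −13/2 < −6.
So σ(−13/2) = σ(−6) with −13/2 ≠ −6, and σ is not injective, hence not bijective. This x = −13/2 is the requested value below −6.

-13/2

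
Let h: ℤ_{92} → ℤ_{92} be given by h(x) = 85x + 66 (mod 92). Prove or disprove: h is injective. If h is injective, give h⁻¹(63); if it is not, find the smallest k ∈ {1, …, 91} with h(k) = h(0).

53

Suppose h(x_1) = h(x_2) in ℤ_{92}. Then 85x_1 + 66 ≡ 85x_2 + 66 (mod 92), therefore 85(x_1 − x_2) ≡ 0 (mod 92).
Since gcd(85, 92) = 1, 85 is invertible modulo 92, thus x_1 − x_2 ≡ 0 (mod 92), i.e. x_1 = x_2.
Thus h is injective.
We now compute 85⁻¹ mod 92 explicitly. Euclid's algorithm: 92 = 1·85 + 7, 85 = 12·7 + 1; back-substituting gives 1 = 13·85 − 12·92, so 85⁻¹ ≡ 13 (mod 92).
Since h is injective, we compute h⁻¹(63): solve 85x + 66 ≡ 63 (mod 92), i.e. 85x ≡ 89 (mod 92).
Multiplying by 85⁻¹ = 13 gives x ≡ 13·89 = 1157 = 12·92 + 53 ≡ 53 (mod 92).
Check: h(53) = 85·53 + 66 = 4571 = 49·92 + 63 ≡ 63 (mod 92).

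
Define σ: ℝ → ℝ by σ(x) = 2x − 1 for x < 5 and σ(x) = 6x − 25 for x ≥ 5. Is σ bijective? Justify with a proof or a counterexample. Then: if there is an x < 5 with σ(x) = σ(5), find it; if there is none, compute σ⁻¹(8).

Both pieces are strictly increasing (slopes 2 and 6), so each is injective on its own interval.
The left piece maps (−∞, 5) onto (−∞, 9); the right piece maps [5, ∞) onto [5, ∞).
These images overlap. In particular σ(5) = 5 (right piece), and solving 2x − 1 = 5 on the left piece gives x = 3 < 5.
So σ(3) = σ(5) with 3 ≠ 5, and σ is not injective, hence not bijective. This x = 3 is the requested value below 5.

3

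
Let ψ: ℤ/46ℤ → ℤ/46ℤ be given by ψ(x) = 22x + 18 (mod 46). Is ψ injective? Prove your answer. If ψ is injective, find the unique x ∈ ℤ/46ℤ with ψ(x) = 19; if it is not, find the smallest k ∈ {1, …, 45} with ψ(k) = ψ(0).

We have gcd(22, 46) = 2 > 1. Taking u = 0 and v = 23: ψ(0) = 18 and ψ(23) = 22·23 + 18 = 524 ≡ 18 (mod 46).
So ψ(0) = ψ(23) while 0 ≠ 23, thus ψ is not injective.
Since ψ is not injective, we find the least positive k with ψ(k) = ψ(0): this means 22k ≡ 0 (mod 46), i.e. 46 ∣ 22k. Since gcd(22, 46) = 2, dividing through by 2 this holds exactly when 23 ∣ 11k, and as gcd(11, 23) = 1, exactly when 23 ∣ k.
The smallest positive such k is 23.

23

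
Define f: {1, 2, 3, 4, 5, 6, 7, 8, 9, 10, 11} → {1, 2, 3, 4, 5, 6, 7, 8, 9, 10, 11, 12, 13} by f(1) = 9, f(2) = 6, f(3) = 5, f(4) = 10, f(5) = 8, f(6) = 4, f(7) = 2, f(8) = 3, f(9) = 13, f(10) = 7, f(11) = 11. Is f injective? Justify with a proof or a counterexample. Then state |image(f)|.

The values f(1), …, f(11) are 9, 6, 5, 10, 8, 4, 2, 3, 13, 7, 11 — all distinct.
So f(x_1) = f(x_2) only when x_1 = x_2, and f is injective.
The image of f is {2, 3, 4, 5, 6, 7, 8, 9, 10, 11, 13}, which has 11 elements.

11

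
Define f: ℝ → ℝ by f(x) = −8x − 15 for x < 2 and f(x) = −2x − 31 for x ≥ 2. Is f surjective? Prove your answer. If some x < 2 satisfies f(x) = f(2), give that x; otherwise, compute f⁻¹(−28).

Both pieces are strictly decreasing (slopes −8 and −2), so each is injective on its own interval.
The left piece maps (−∞, 2) onto (−31, ∞); the right piece maps [2, ∞) onto (−∞, −35].
The union (−31, ∞) ∪ (−∞, −35] omits the interval between −31 and −35; in particular −31 has no preimage. So f is not surjective.
Because the two images are disjoint, no x < 2 has f(x) = f(2), so we compute f⁻¹(−28): −28 lies in (−31, ∞), so solve −8x − 15 = −28: x = (−28 + 15)/(−8) = 13/8.

13/8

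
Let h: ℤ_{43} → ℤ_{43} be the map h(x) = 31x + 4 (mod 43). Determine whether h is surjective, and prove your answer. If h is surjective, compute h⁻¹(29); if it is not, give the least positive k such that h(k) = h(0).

23

Since gcd(31, 43) = 1, 31 is invertible modulo 43. Euclid's algorithm: 43 = 1·31 + 12, 31 = 2·12 + 7, 12 = 1·7 + 5, 7 = 1·5 + 2, 5 = 2·2 + 1; back-substituting gives 1 = 25·31 − 18·43, so 31⁻¹ ≡ 25 (mod 43).
For any y ∈ ℤ_{43}, x = 25(y − 4) mod 43 satisfies h(x) = 31·25(y − 4) + 4 ≡ y (since 31·25 ≡ 1 mod 43). So every y has a preimage.
Therefore h is surjective.
Since h is surjective, we find h⁻¹(29): we need 31x ≡ 29 − 4 ≡ 25 (mod 43). Using 31⁻¹ = 25: x ≡ 25·25 = 625 = 14·43 + 23, so x = 23.
Check: h(23) = 31·23 + 4 = 717 = 16·43 + 29 ≡ 29 (mod 43).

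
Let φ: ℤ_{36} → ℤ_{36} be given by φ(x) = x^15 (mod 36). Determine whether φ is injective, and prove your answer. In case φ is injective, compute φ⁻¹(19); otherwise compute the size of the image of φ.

9

φ(0) = 0^15 = 0.
φ(6): Repeated squaring mod 36: 6^1 ≡ 6, 6^2 ≡ 6² = 36 ≡ 0, 6^4 ≡ 0² = 0, 6^8 ≡ 0² = 0. Since 15 = 8 + 4 + 2 + 1, 6^15 ≡ 0·0·0·6: 0·0 = 0, then 0·0 = 0, then 0·6 = 0. So 6^15 ≡ 0 (mod 36).
So φ(0) = φ(6) = 0 while 0 ≠ 6, thus φ is not injective.
Since φ is not injective, we determine |image(φ)|. Computing x^15 mod 36 for each x (by repeated squaring, reducing mod 36 at every step), the values φ(0), φ(1), …, φ(35) are: 0, 1, 8, 27, 28, 17, 0, 19, 8, 9, 28, 35, 0, 1, 8, 27, 28, 17, 0, 19, 8, 9, 28, 35, 0, 1, 8, 27, 28, 17, 0, 19, 8, 9, 28, 35.
The distinct values are {0, 1, 8, 9, 17, 19, 27, 28, 35}; there are 9 of them.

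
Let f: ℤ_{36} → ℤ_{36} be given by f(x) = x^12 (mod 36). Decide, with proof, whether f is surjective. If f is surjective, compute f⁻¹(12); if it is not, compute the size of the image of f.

f(2): Repeated squaring mod 36: 2^1 ≡ 2, 2^2 ≡ 2² = 4, 2^4 ≡ 4² = 16, 2^8 ≡ 16² = 256 ≡ 4. Since 12 = 8 + 4, 2^12 ≡ 4·16: 4·16 = 64 ≡ 28. So 2^12 ≡ 28 (mod 36).
f(4): Repeated squaring mod 36: 4^1 ≡ 4, 4^2 ≡ 4² = 16, 4^4 ≡ 16² = 256 ≡ 4, 4^8 ≡ 4² = 16. Since 12 = 8 + 4, 4^12 ≡ 16·4: 16·4 = 64 ≡ 28. So 4^12 ≡ 28 (mod 36).
So f(2) = f(4) = 28 while 2 ≠ 4, so f is not injective.
A non-injective map from the 36-element set ℤ_{36} to itself takes at most 35 distinct values, so it cannot be surjective. So f is not surjective.
Since f is not surjective, we determine |image(f)|. Computing x^12 mod 36 for each x (by repeated squaring, reducing mod 36 at every step), the values f(0), f(1), …, f(35) are: 0, 1, 28, 9, 28, 1, 0, 1, 28, 9, 28, 1, 0, 1, 28, 9, 28, 1, 0, 1, 28, 9, 28, 1, 0, 1, 28, 9, 28, 1, 0, 1, 28, 9, 28, 1.
The distinct values are {0, 1, 9, 28}; there are 4 of them.

4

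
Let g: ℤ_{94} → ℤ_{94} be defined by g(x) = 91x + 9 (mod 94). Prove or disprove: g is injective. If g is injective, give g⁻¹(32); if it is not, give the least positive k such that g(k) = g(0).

Suppose g(s) = g(t) in ℤ_{94}. Then 91s + 9 ≡ 91t + 9 (mod 94), so 91(s − t) ≡ 0 (mod 94).
Since gcd(91, 94) = 1, 91 is invertible modulo 94, so s − t ≡ 0 (mod 94), i.e. s = t.
Thus g is injective.
We now compute 91⁻¹ mod 94 explicitly. Euclid's algorithm: 94 = 1·91 + 3, 91 = 30·3 + 1; back-substituting gives 1 = 31·91 − 30·94, so 91⁻¹ ≡ 31 (mod 94).
Since g is injective, we find g⁻¹(32): we need 91x ≡ 32 − 9 ≡ 23 (mod 94). Using 91⁻¹ = 31: x ≡ 31·23 = 713 = 7·94 + 55, so x = 55.
Check: g(55) = 91·55 + 9 = 5014 = 53·94 + 32 ≡ 32 (mod 94).

55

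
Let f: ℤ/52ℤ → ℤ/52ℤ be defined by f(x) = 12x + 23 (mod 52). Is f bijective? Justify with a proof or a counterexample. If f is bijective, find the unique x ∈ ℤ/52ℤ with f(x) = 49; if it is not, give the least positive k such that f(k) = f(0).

We have gcd(12, 52) = 4 > 1. Taking s = 0 and t = 13: f(0) = 23 and f(13) = 12·13 + 23 = 179 ≡ 23 (mod 52).
So f(0) = f(13) while 0 ≠ 13, thus f is not injective, hence not bijective.
Since f is not bijective, we find the least positive k with f(k) = f(0): this means 12k ≡ 0 (mod 52), i.e. 52 ∣ 12k. Since gcd(12, 52) = 4, dividing through by 4 this holds exactly when 13 ∣ 3k, and as gcd(3, 13) = 1, exactly when 13 ∣ k.
The smallest positive such k is 13.

13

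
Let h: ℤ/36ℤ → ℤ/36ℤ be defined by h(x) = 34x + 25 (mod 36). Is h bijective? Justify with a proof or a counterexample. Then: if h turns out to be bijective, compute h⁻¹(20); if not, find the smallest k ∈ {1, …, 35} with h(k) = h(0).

18

We have gcd(34, 36) = 2 > 1. Taking x_1 = 0 and x_2 = 18: h(0) = 25 and h(18) = 34·18 + 25 = 637 ≡ 25 (mod 36).
So h(0) = h(18) while 0 ≠ 18, thus h is not injective, hence not bijective.
Since h is not bijective, we find the least positive k with h(k) = h(0): this means 34k ≡ 0 (mod 36), i.e. 36 ∣ 34k. Since gcd(34, 36) = 2, dividing through by 2 this holds exactly when 18 ∣ 17k, and as gcd(17, 18) = 1, exactly when 18 ∣ k.
The smallest positive such k is 18.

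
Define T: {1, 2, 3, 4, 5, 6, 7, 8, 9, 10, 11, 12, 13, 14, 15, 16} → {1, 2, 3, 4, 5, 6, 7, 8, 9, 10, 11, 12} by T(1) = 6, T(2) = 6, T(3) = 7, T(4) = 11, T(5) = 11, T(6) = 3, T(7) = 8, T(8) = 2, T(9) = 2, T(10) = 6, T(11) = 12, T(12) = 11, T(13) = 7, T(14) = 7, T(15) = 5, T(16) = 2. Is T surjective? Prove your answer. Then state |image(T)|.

No element maps to 1, so T is not surjective.
The image of T is {2, 3, 5, 6, 7, 8, 11, 12}, which has 8 elements.

8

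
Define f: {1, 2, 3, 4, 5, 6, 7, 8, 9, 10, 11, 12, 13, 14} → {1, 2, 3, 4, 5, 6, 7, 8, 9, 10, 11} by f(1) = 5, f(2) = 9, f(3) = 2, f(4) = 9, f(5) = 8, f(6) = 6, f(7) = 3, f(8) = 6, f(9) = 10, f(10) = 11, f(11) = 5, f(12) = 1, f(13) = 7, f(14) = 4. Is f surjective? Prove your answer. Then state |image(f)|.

11

Every element of the codomain has a preimage: 1 = f(12), 2 = f(3), 3 = f(7), 4 = f(14), 5 = f(1), 6 = f(6), 7 = f(13), 8 = f(5), 9 = f(2), 10 = f(9), 11 = f(10).
Hence f is surjective.
The image of f is {1, 2, 3, 4, 5, 6, 7, 8, 9, 10, 11}, which has 11 elements.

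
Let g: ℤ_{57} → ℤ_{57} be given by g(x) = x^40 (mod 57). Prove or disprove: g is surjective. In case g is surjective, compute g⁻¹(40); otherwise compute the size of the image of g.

20

g(8): Repeated squaring mod 57: 8^1 ≡ 8, 8^2 ≡ 8² = 64 ≡ 7, 8^4 ≡ 7² = 49, 8^8 ≡ 49² = 2401 ≡ 7, 8^16 ≡ 7² = 49, 8^32 ≡ 49² = 2401 ≡ 7. Since 40 = 32 + 8, 8^40 ≡ 7·7: 7·7 = 49. So 8^40 ≡ 49 (mod 57).
g(11): Repeated squaring mod 57: 11^1 ≡ 11, 11^2 ≡ 11² = 121 ≡ 7, 11^4 ≡ 7² = 49, 11^8 ≡ 49² = 2401 ≡ 7, 11^16 ≡ 7² = 49, 11^32 ≡ 49² = 2401 ≡ 7. Since 40 = 32 + 8, 11^40 ≡ 7·7: 7·7 = 49. So 11^40 ≡ 49 (mod 57).
So g(8) = g(11) = 49 while 8 ≠ 11, hence g is not injective.
A non-injective map from the 57-element set ℤ_{57} to itself takes at most 56 distinct values, so it cannot be surjective. Hence g is not surjective.
Since g is not surjective, we determine |image(g)|. Computing x^40 mod 57 for each x (by repeated squaring, reducing mod 57 at every step), the values g(0), g(1), …, g(56) are: 0, 1, 16, 24, 28, 55, 42, 7, 49, 6, 25, 49, 45, 4, 55, 9, 43, 16, 39, 19, 1, 54, 43, 28, 36, 4, 7, 30, 25, 25, 30, 7, 4, 36, 28, 43, 54, 1, 19, 39, 16, 43, 9, 55, 4, 45, 49, 25, 6, 49, 7, 42, 55, 28, 24, 16, 1.
The distinct values are {0, 1, 4, 6, 7, 9, 16, 19, 24, 25, 28, 30, 36, 39, 42, 43, 45, 49, 54, 55}; there are 20 of them.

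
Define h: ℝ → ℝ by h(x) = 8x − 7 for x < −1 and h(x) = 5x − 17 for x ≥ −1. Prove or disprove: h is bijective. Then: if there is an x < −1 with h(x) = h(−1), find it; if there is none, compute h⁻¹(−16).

Both pieces are strictly increasing (slopes 8 and 5), so each is injective on its own interval.
The left piece maps (−∞, −1) onto (−∞, −15); the right piece maps [−1, ∞) onto [−22, ∞).
These images overlap. In particular h(−1) = −22 (right piece), and solving 8x − 7 = −22 on the left piece gives x = −15/8 < −1.
So h(−15/8) = h(−1) with −15/8 ≠ −1, and h is not injective, hence not bijective. This x = −15/8 is the requested value below −1.

-15/8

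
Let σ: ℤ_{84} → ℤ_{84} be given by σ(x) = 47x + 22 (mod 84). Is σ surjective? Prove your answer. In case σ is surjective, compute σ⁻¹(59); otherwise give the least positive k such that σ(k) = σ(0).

83

Since gcd(47, 84) = 1, 47 is invertible modulo 84. Euclid's algorithm: 84 = 1·47 + 37, 47 = 1·37 + 10, 37 = 3·10 + 7, 10 = 1·7 + 3, 7 = 2·3 + 1; back-substituting gives 1 = 59·47 − 33·84, so 47⁻¹ ≡ 59 (mod 84).
Then y ↦ 59(y − 22) is a two-sided inverse to σ, so every y ∈ ℤ_{84} has a preimage.
Hence σ is surjective.
Since σ is surjective, we find σ⁻¹(59): we need 47x ≡ 59 − 22 ≡ 37 (mod 84). Using 47⁻¹ = 59: x ≡ 59·37 = 2183 = 25·84 + 83, so x = 83.
Check: σ(83) = 47·83 + 22 = 3923 = 46·84 + 59 ≡ 59 (mod 84).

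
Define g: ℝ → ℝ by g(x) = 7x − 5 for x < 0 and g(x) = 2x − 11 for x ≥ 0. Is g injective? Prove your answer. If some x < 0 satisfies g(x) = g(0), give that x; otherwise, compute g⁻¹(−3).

Both pieces are strictly increasing (slopes 7 and 2), so each is injective on its own interval.
The left piece maps (−∞, 0) onto (−∞, −5); the right piece maps [0, ∞) onto [−11, ∞).
These images overlap. In particular g(0) = −11 (right piece), and solving 7x − 5 = −11 on the left piece gives x = −6/7 < 0.
So g(−6/7) = g(0) with −6/7 ≠ 0, and g is not injective. This x = −6/7 is the requested value below 0.

-6/7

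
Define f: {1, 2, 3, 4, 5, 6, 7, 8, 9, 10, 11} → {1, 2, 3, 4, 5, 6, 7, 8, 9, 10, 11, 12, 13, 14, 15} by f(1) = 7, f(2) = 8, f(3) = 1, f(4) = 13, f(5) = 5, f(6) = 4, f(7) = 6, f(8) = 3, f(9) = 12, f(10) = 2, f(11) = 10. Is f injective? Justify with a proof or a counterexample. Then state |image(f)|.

The values f(1), …, f(11) are 7, 8, 1, 13, 5, 4, 6, 3, 12, 2, 10 — all distinct.
So f(x_1) = f(x_2) only when x_1 = x_2, and f is injective.
The image of f is {1, 2, 3, 4, 5, 6, 7, 8, 10, 12, 13}, which has 11 elements.

11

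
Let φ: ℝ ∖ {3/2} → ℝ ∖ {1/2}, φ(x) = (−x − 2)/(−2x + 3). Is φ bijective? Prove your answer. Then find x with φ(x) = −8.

22/17

Suppose φ(x_1) = φ(x_2). Cross-multiplying: (−x_1 − 2)(−2x_2 + 3) = (−x_2 − 2)(−2x_1 + 3).
Expanding both sides and cancelling the symmetric terms leaves −7·(x_1 − x_2) = 0. Since −7 ≠ 0, x_1 = x_2. Hence φ is injective.
For any y ≠ 1/2, solving y(−2x + 3) = −x − 2 for x gives a well-defined x ≠ 3/2. So φ is surjective.
Therefore φ is bijective.
Solving φ(x) = −8: cross-multiplying gives −x − 2 = −8(−2x + 3), which rearranges to −17x = −22, so x = 22/17.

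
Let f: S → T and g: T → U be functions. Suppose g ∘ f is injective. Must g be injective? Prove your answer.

No. Take S = {0}, T = {0, 1}, U = {0, 1}, f(a) = a for each a ∈ S, and g(b) = 0 if b ∈ {0, 1} else g(b) = b.
Then g ∘ f = f is injective (S ⊂ T and f is the inclusion), but g(0) = g(1) = 0 with 0 ≠ 1, so g is not injective.

not injective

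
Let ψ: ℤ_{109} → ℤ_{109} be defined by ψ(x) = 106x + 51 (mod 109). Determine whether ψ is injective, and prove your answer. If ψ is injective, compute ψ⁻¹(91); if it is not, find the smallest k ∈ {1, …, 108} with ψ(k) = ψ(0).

23

Suppose ψ(u) = ψ(v) in ℤ_{109}. Then 106u + 51 ≡ 106v + 51 (mod 109), therefore 106(u − v) ≡ 0 (mod 109).
Since gcd(106, 109) = 1, 106 is invertible modulo 109, thus u − v ≡ 0 (mod 109), i.e. u = v.
Thus ψ is injective.
We now compute 106⁻¹ mod 109 explicitly. Euclid's algorithm: 109 = 1·106 + 3, 106 = 35·3 + 1; back-substituting gives 1 = 36·106 − 35·109, so 106⁻¹ ≡ 36 (mod 109).
Since ψ is injective, we find ψ⁻¹(91): we need 106x ≡ 91 − 51 ≡ 40 (mod 109). Using 106⁻¹ = 36: x ≡ 36·40 = 1440 = 13·109 + 23, so x = 23.
Check: ψ(23) = 106·23 + 51 = 2489 = 22·109 + 91 ≡ 91 (mod 109).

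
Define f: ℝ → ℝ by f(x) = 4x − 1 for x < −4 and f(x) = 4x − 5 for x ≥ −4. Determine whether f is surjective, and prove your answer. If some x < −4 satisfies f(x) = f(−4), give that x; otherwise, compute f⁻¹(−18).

Both pieces are strictly increasing (slopes 4 and 4), so each is injective on its own interval.
The left piece maps (−∞, −4) onto (−∞, −17); the right piece maps [−4, ∞) onto [−21, ∞).
The union (−∞, −17) ∪ [−21, ∞) covers ℝ, so f is surjective.
For the follow-up: the images overlap, so an x < −4 with f(x) = f(−4) exists. f(−4) = −21; solving 4x − 1 = −21 for x < −4 gives x = (−21 + 1)/4 = −5.

-5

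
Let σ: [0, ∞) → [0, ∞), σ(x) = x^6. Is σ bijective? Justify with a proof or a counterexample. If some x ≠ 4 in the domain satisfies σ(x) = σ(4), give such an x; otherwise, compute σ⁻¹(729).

On [0, ∞), x ↦ x^6 is strictly increasing (injective) and for any y ∈ [0, ∞) the 6th root y^{1/6} lies in [0, ∞) (surjective). So σ is bijective.
Since x ↦ x^6 is strictly increasing on [0, ∞), it is injective there, so no x ≠ 4 in the domain has σ(x) = σ(4). We therefore compute σ⁻¹(729) = 729^{1/6} = 3 (indeed 3^6 = 729).

3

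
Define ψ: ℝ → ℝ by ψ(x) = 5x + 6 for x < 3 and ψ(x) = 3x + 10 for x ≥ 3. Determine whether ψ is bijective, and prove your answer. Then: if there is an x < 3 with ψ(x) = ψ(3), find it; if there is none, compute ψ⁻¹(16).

13/5

Both pieces are strictly increasing (slopes 5 and 3), so each is injective on its own interval.
The left piece maps (−∞, 3) onto (−∞, 21); the right piece maps [3, ∞) onto [19, ∞).
These images overlap. In particular ψ(3) = 19 (right piece), and solving 5x + 6 = 19 on the left piece gives x = 13/5 < 3.
So ψ(13/5) = ψ(3) with 13/5 ≠ 3, and ψ is not injective, hence not bijective. This x = 13/5 is the requested value below 3.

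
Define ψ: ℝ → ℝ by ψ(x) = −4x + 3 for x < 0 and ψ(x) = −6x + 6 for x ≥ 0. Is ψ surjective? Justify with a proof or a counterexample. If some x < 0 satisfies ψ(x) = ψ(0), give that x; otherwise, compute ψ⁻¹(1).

Both pieces are strictly decreasing (slopes −4 and −6), so each is injective on its own interval.
The left piece maps (−∞, 0) onto (3, ∞); the right piece maps [0, ∞) onto (−∞, 6].
The union (3, ∞) ∪ (−∞, 6] covers ℝ, so ψ is surjective.
For the follow-up: the images overlap, so an x < 0 with ψ(x) = ψ(0) exists. ψ(0) = 6; solving −4x + 3 = 6 for x < 0 gives x = (6 − 3)/(−4) = −3/4.

-3/4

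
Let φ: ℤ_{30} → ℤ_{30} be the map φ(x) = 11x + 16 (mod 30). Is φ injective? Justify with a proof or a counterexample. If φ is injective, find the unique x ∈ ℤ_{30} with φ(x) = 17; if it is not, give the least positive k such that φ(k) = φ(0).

11

Recall: φ is injective when φ(x_1) = φ(x_2) forces x_1 = x_2.
If φ(x_1) = φ(x_2), then 11x_1 ≡ 11x_2 (mod 30). Because gcd(11, 30) = 1, we may cancel 11 to get x_1 ≡ x_2 (mod 30).
So φ is injective.
We now compute 11⁻¹ mod 30 explicitly. Euclid's algorithm: 30 = 2·11 + 8, 11 = 1·8 + 3, 8 = 2·3 + 2, 3 = 1·2 + 1; back-substituting gives 1 = 11·11 − 4·30, so 11⁻¹ ≡ 11 (mod 30).
Since φ is injective, we find φ⁻¹(17): we need 11x ≡ 17 − 16 ≡ 1 (mod 30). Using 11⁻¹ = 11: x ≡ 11·1 = 11, so x = 11.
Check: φ(11) = 11·11 + 16 = 137 = 4·30 + 17 ≡ 17 (mod 30).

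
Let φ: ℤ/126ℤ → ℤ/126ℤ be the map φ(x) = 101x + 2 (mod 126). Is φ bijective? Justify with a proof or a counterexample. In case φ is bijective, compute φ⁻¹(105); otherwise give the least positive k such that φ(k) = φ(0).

Suppose φ(u) = φ(v) in ℤ/126ℤ. Then 101u + 2 ≡ 101v + 2 (mod 126), therefore 101(u − v) ≡ 0 (mod 126).
Since gcd(101, 126) = 1, 101 is invertible modulo 126, thus u − v ≡ 0 (mod 126), i.e. u = v.
We now compute 101⁻¹ mod 126 explicitly. Euclid's algorithm: 126 = 1·101 + 25, 101 = 4·25 + 1; back-substituting gives 1 = 5·101 − 4·126, so 101⁻¹ ≡ 5 (mod 126).
Then y ↦ 5(y − 2) is a two-sided inverse to φ, so every y ∈ ℤ/126ℤ has a preimage.
Therefore φ is bijective.
Since φ is bijective, we find φ⁻¹(105): we need 101x ≡ 105 − 2 ≡ 103 (mod 126). Using 101⁻¹ = 5: x ≡ 5·103 = 515 = 4·126 + 11, so x = 11.
Check: φ(11) = 101·11 + 2 = 1113 = 8·126 + 105 ≡ 105 (mod 126).

11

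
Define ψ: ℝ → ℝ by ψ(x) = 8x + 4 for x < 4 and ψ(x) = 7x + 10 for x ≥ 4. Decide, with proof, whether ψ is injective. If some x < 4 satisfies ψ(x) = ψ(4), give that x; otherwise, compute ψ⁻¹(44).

Both pieces are strictly increasing (slopes 8 and 7), so each is injective on its own interval.
The left piece maps (−∞, 4) onto (−∞, 36); the right piece maps [4, ∞) onto [38, ∞).
These images are disjoint, so no value is attained by both pieces. Therefore ψ is injective.
Because the two images are disjoint, no x < 4 has ψ(x) = ψ(4), so we compute ψ⁻¹(44): 44 lies in [38, ∞), so solve 7x + 10 = 44: x = (44 − 10)/7 = 34/7.

34/7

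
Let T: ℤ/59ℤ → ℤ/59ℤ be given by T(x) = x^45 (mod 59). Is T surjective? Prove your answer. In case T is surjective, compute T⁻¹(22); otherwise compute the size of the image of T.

15

Since 59 is prime, the nonzero elements of ℤ/59ℤ form a cyclic group of order 58.
As gcd(45, 58) = 1, raising to the 45th power is a bijection on this group: if u^45 ≡ v^45 then (uv^{−1})^45 = 1, and the only element of order dividing gcd(45, 58) = 1 is 1, so u = v.
With T(0) = 0 this makes T injective on all of ℤ/59ℤ, hence bijective (finite equal-size domain and codomain). In particular T is surjective.
Since T is surjective, we find the preimage of 22. The inverse of x ↦ x^45 on (ℤ/59ℤ)^× is x ↦ x^49, because 45·49 = 2205 = 38·58 + 1 ≡ 1 (mod 58) and x^{58} = 1 for x ≠ 0 (Fermat). So T⁻¹(22) = 22^49 mod 59.
Repeated squaring mod 59: 22^1 ≡ 22, 22^2 ≡ 22² = 484 ≡ 12, 22^4 ≡ 12² = 144 ≡ 26, 22^8 ≡ 26² = 676 ≡ 27, 22^16 ≡ 27² = 729 ≡ 21, 22^32 ≡ 21² = 441 ≡ 28. Since 49 = 32 + 16 + 1, 22^49 ≡ 28·21·22: 28·21 = 588 ≡ 57, then 57·22 = 1254 ≡ 15. So 22^49 ≡ 15 (mod 59).
Hence T⁻¹(22) = 15.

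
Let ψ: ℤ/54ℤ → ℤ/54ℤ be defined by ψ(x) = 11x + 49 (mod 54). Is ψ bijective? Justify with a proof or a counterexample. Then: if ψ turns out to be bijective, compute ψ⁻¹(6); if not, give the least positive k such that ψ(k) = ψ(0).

Suppose ψ(a) = ψ(b) in ℤ/54ℤ. Then 11a + 49 ≡ 11b + 49 (mod 54), so 11(a − b) ≡ 0 (mod 54).
Since gcd(11, 54) = 1, 11 is invertible modulo 54, so a − b ≡ 0 (mod 54), i.e. a = b.
We now compute 11⁻¹ mod 54 explicitly. Euclid's algorithm: 54 = 4·11 + 10, 11 = 1·10 + 1; back-substituting gives 1 = 5·11 − 1·54, so 11⁻¹ ≡ 5 (mod 54).
For any y ∈ ℤ/54ℤ, x = 5(y − 49) mod 54 satisfies ψ(x) = 11·5(y − 49) + 49 ≡ y (since 11·5 ≡ 1 mod 54). So every y has a preimage.
Thus ψ is bijective.
Since ψ is bijective, we compute ψ⁻¹(6): solve 11x + 49 ≡ 6 (mod 54), i.e. 11x ≡ 11 (mod 54).
Multiplying by 11⁻¹ = 5 gives x ≡ 5·11 = 55 = 1·54 + 1 ≡ 1 (mod 54).
Check: ψ(1) = 11·1 + 49 = 60 = 1·54 + 6 ≡ 6 (mod 54).

1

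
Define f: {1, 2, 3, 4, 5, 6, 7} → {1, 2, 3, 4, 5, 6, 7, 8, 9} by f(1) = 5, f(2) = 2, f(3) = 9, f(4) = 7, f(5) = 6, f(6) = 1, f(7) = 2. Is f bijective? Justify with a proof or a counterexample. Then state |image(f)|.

f(2) = 2 = f(7) with 2 ≠ 7, so f is not injective, hence not bijective.
The image of f is {1, 2, 5, 6, 7, 9}, which has 6 elements.

6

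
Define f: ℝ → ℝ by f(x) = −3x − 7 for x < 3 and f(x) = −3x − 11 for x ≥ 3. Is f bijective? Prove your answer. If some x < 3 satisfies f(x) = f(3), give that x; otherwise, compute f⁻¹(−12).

Both pieces are strictly decreasing (slopes −3 and −3), so each is injective on its own interval.
The left piece maps (−∞, 3) onto (−16, ∞); the right piece maps [3, ∞) onto (−∞, −20].
The images leave a gap (−16 has no preimage), so f is not surjective, hence not bijective.
Because the two images are disjoint, no x < 3 has f(x) = f(3), so we compute f⁻¹(−12): −12 lies in (−16, ∞), so solve −3x − 7 = −12: x = (−12 + 7)/(−3) = 5/3.

5/3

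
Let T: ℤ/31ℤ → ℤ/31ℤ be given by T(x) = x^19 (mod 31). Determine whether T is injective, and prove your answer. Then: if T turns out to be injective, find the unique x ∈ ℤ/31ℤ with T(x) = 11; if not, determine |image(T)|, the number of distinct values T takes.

22

Since 31 is prime, the nonzero elements of ℤ/31ℤ form a cyclic group of order 30.
As gcd(19, 30) = 1, raising to the 19th power is a bijection on this group: if s^19 ≡ t^19 then (st^{−1})^19 = 1, and the only element of order dividing gcd(19, 30) = 1 is 1, so s = t.
With T(0) = 0 this makes T injective on all of ℤ/31ℤ, hence bijective (finite equal-size domain and codomain). In particular T is injective.
Since T is injective, we find the preimage of 11. The inverse of x ↦ x^19 on (ℤ/31ℤ)^× is x ↦ x^19, because 19·19 = 361 = 12·30 + 1 ≡ 1 (mod 30) and x^{30} = 1 for x ≠ 0 (Fermat). So T⁻¹(11) = 11^19 mod 31.
Repeated squaring mod 31: 11^1 ≡ 11, 11^2 ≡ 11² = 121 ≡ 28, 11^4 ≡ 28² = 784 ≡ 9, 11^8 ≡ 9² = 81 ≡ 19, 11^16 ≡ 19² = 361 ≡ 20. Since 19 = 16 + 2 + 1, 11^19 ≡ 20·28·11: 20·28 = 560 ≡ 2, then 2·11 = 22. So 11^19 ≡ 22 (mod 31).
Hence T⁻¹(11) = 22.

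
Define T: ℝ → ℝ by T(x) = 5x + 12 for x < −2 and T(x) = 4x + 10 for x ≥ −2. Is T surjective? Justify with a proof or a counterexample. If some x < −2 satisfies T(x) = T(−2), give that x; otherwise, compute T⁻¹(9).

Both pieces are strictly increasing (slopes 5 and 4), so each is injective on its own interval.
The left piece maps (−∞, −2) onto (−∞, 2); the right piece maps [−2, ∞) onto [2, ∞).
These images together cover ℝ, so T is surjective.
Because the two images are disjoint, no x < −2 has T(x) = T(−2), so we compute T⁻¹(9): 9 lies in [2, ∞), so solve 4x + 10 = 9: x = (9 − 10)/4 = −1/4.

-1/4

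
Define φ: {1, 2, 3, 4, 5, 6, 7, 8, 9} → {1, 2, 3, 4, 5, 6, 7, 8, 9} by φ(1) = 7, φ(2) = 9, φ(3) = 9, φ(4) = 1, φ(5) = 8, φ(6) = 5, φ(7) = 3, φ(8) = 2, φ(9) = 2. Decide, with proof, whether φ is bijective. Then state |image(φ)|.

φ(2) = 9 = φ(3) with 2 ≠ 3, so φ is not injective, hence not bijective.
The image of φ is {1, 2, 3, 5, 7, 8, 9}, which has 7 elements.

7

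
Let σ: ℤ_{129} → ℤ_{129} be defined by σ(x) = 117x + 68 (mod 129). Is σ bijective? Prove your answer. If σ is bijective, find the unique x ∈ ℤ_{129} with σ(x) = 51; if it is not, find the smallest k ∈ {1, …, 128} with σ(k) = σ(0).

We have gcd(117, 129) = 3 > 1. Taking x_1 = 0 and x_2 = 43: σ(0) = 68 and σ(43) = 117·43 + 68 = 5099 ≡ 68 (mod 129).
So σ(0) = σ(43) while 0 ≠ 43, therefore σ is not injective, hence not bijective.
Since σ is not bijective, we find the least positive k with σ(k) = σ(0): this means 117k ≡ 0 (mod 129), i.e. 129 ∣ 117k. Since gcd(117, 129) = 3, dividing through by 3 this holds exactly when 43 ∣ 39k, and as gcd(39, 43) = 1, exactly when 43 ∣ k.
The smallest positive such k is 43.

43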